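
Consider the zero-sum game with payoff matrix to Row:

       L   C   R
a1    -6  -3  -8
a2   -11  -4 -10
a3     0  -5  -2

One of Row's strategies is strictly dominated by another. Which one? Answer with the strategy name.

a1 gives a strictly higher payoff than a2 against every column: -6 > -11, -3 > -4, -8 > -10.
So a2 is strictly dominated and Row never plays it.

a2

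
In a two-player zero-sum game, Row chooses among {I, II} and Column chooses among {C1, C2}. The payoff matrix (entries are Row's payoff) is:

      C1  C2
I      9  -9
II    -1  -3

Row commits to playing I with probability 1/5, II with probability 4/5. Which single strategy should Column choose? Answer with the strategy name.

If Column plays C1, Row's expected payoff is (1/5)·9 + (4/5)·(-1) = 1.
If Column plays C2, Row's expected payoff is (1/5)·(-9) + (4/5)·(-3) = -21/5.
Column minimizes Row's payoff; the smallest is -21/5, so the best response is C2.

C2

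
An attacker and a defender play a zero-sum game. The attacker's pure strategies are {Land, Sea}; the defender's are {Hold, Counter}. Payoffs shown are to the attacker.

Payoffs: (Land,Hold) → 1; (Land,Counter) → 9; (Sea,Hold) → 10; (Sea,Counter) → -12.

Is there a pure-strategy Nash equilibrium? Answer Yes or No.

No

Row minima: Land → 1, Sea → -12; maximin = 1.
Column maxima: Hold → 10, Counter → 9; minimax = 9.
1 ≠ 9, so no pure-strategy equilibrium exists.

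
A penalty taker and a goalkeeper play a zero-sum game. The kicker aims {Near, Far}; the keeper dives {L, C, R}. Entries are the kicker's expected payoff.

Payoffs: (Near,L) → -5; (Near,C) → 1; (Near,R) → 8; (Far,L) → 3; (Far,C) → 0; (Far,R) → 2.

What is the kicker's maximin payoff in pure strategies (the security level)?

0

Row minima: Near → -5, Far → 0.
The best of these is 0.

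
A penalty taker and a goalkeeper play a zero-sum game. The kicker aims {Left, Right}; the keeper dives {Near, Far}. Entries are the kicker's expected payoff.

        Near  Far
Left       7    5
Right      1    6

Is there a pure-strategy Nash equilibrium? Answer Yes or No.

No

Row minima: Left → 5, Right → 1; maximin = 5.
Column maxima: Near → 7, Far → 6; minimax = 6.
5 ≠ 6, so no pure-strategy equilibrium exists.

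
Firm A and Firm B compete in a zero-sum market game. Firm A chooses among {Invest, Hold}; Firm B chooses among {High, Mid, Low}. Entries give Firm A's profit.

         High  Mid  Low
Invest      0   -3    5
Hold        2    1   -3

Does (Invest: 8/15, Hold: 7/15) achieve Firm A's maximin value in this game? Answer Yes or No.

Against High this mix gives (8/15)·0 + (7/15)·2 = 14/15.
Against Mid this mix gives (8/15)·(-3) + (7/15)·1 = -17/15.
Against Low this mix gives (8/15)·5 + (7/15)·(-3) = 19/15.
Firm B will play Mid, holding Firm A to -17/15. Shifting weight toward the row that does better against Mid would raise this floor (the equalizing mix achieves -1/3 against both Mid and Low), so the proposed strategy is not optimal.

No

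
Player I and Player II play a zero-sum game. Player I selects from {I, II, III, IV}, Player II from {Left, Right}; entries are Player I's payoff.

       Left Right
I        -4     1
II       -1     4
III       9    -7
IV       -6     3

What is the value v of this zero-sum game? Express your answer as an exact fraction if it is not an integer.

Row minima: I → -4, II → -1, III → -7, IV → -6; maximin = -1.
Column maxima: Left → 9, Right → 4; minimax = 4.
-1 ≠ 4, so there is no saddle point; optimal play is mixed.
I is strictly dominated by II, so Player I never plays it.
IV is strictly dominated by II, so Player I never plays it.
On the remaining 2×2 (II, III vs Left, Right):
Let Player I play II with probability p. Expected payoff against Left: (-1)p + 9(1−p) = −10p + 9; against Right: 4p + (-7)(1−p) = 11p − 7.
Setting these equal: −10p + 9 = 11p − 7 ⇒ −21p = -16 ⇒ p = 16/21, and the value is (-10)·(16/21) + 9 = 29/21.
For Player II: with q = P(Left), equating II's and III's payoffs gives −5q + 4 = 16q − 7 ⇒ q = 11/21.

29/21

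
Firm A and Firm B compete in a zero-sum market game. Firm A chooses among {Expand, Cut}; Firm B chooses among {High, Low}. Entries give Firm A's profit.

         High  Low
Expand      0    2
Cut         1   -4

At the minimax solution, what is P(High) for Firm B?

Row minima: Expand → 0, Cut → -4; maximin = 0.
Column maxima: High → 1, Low → 2; minimax = 1.
0 ≠ 1, so there is no saddle point; optimal play is mixed.
Let Firm A play Expand with probability p. Expected payoff against High: 0p + 1(1−p) = −p + 1; against Low: 2p + (-4)(1−p) = 6p − 4.
Setting these equal: −p + 1 = 6p − 4 ⇒ −7p = -5 ⇒ p = 5/7, and the value is (-1)·(5/7) + 1 = 2/7.
For Firm B: with q = P(High), equating Expand's and Cut's payoffs gives −2q + 2 = 5q − 4 ⇒ q = 6/7.

6/7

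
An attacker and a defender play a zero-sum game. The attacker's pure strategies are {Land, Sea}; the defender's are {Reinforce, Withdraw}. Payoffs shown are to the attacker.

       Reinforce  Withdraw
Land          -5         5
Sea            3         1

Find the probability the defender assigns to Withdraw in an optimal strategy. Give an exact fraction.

2/3

Row minima: Land → -5, Sea → 1; maximin = 1.
Column maxima: Reinforce → 3, Withdraw → 5; minimax = 3.
1 ≠ 3, so there is no saddle point; optimal play is mixed.
Let the attacker play Land with probability p. Expected payoff against Reinforce: (-5)p + 3(1−p) = −8p + 3; against Withdraw: 5p + 1(1−p) = 4p + 1.
Setting these equal: −8p + 3 = 4p + 1 ⇒ −12p = -2 ⇒ p = 1/6, and the value is (-8)·(1/6) + 3 = 5/3.
For the defender: with q = P(Reinforce), equating Land's and Sea's payoffs gives −10q + 5 = 2q + 1 ⇒ q = 1/3.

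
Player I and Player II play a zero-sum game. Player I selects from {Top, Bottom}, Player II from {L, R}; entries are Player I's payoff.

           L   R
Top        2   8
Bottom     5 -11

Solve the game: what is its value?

Row minima: Top → 2, Bottom → -11; maximin = 2.
Column maxima: L → 5, R → 8; minimax = 5.
2 ≠ 5, so there is no saddle point; optimal play is mixed.
Let Player I play Top with probability p. Expected payoff against L: 2p + 5(1−p) = −3p + 5; against R: 8p + (-11)(1−p) = 19p − 11.
Setting these equal: −3p + 5 = 19p − 11 ⇒ −22p = -16 ⇒ p = 8/11, and the value is (-3)·(8/11) + 5 = 31/11.
For Player II: with q = P(L), equating Top's and Bottom's payoffs gives −6q + 8 = 16q − 11 ⇒ q = 19/22.

31/11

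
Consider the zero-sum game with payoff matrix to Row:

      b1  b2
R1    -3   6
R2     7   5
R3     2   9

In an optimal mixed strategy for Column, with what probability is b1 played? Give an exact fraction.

4/9

Row minima: R1 → -3, R2 → 5, R3 → 2; maximin = 5.
Column maxima: b1 → 7, b2 → 9; minimax = 7.
5 ≠ 7, so there is no saddle point; optimal play is mixed.
R1 is strictly dominated by R3, so Row never plays it.
On the remaining 2×2 (R2, R3 vs b1, b2):
Let Row play R2 with probability p. Expected payoff against b1: 7p + 2(1−p) = 5p + 2; against b2: 5p + 9(1−p) = −4p + 9.
Setting these equal: 5p + 2 = −4p + 9 ⇒ 9p = 7 ⇒ p = 7/9, and the value is (5)·(7/9) + 2 = 53/9.
For Column: with q = P(b1), equating R2's and R3's payoffs gives 2q + 5 = −7q + 9 ⇒ q = 4/9.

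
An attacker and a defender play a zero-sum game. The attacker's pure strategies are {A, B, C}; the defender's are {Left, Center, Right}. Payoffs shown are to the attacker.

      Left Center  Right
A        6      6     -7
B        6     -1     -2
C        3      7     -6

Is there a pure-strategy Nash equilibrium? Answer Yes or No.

Yes

Row minima: A → -7, B → -2, C → -6; maximin = -2.
Column maxima: Left → 6, Center → 7, Right → -2; minimax = -2.
maximin = minimax = -2, so a saddle point exists.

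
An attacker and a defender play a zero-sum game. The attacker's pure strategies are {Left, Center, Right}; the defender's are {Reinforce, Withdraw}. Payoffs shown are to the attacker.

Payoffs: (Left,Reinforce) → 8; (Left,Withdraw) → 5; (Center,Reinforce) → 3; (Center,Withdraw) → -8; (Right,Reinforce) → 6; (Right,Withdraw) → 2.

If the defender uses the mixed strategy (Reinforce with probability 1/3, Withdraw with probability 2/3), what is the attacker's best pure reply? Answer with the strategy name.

Left

Expected payoff of Left: (1/3)·8 + (2/3)·5 = 6.
Expected payoff of Center: (1/3)·3 + (2/3)·(-8) = -13/3.
Expected payoff of Right: (1/3)·6 + (2/3)·2 = 10/3.
The largest is 6, so the attacker's best response is Left.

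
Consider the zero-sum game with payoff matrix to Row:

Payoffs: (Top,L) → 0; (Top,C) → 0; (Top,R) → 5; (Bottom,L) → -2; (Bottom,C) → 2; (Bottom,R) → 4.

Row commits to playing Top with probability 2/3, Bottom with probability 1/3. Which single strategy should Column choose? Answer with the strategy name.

L

If Column plays L, Row's expected payoff is (2/3)·0 + (1/3)·(-2) = -2/3.
If Column plays C, Row's expected payoff is (2/3)·0 + (1/3)·2 = 2/3.
If Column plays R, Row's expected payoff is (2/3)·5 + (1/3)·4 = 14/3.
Column minimizes Row's payoff; the smallest is -2/3, so the best response is L.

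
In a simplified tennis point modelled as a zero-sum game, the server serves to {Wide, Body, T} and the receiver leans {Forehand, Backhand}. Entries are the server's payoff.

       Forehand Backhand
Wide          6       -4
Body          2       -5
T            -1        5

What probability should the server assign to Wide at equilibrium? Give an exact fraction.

3/8

Row minima: Wide → -4, Body → -5, T → -1; maximin = -1.
Column maxima: Forehand → 6, Backhand → 5; minimax = 5.
-1 ≠ 5, so there is no saddle point; optimal play is mixed.
Body is strictly dominated by Wide, so the server never plays it.
On the remaining 2×2 (Wide, T vs Forehand, Backhand):
Let the server play Wide with probability p. Expected payoff against Forehand: 6p + (-1)(1−p) = 7p − 1; against Backhand: (-4)p + 5(1−p) = −9p + 5.
Setting these equal: 7p − 1 = −9p + 5 ⇒ 16p = 6 ⇒ p = 3/8, and the value is (7)·(3/8) − 1 = 13/8.
For the receiver: with q = P(Forehand), equating Wide's and T's payoffs gives 10q − 4 = −6q + 5 ⇒ q = 9/16.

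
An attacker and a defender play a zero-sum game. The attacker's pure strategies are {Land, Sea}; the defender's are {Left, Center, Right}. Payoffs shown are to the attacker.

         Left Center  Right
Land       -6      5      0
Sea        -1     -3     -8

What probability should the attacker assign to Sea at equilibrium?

Row minima: Land → -6, Sea → -8; maximin = -6.
Column maxima: Left → -1, Center → 5, Right → 0; minimax = -1.
-6 ≠ -1, so there is no saddle point; optimal play is mixed.
Center is strictly dominated by Right (it gives the attacker strictly more in every row), so the defender never plays it.
On the remaining 2×2 (Land, Sea vs Left, Right):
Let the attacker play Land with probability p. Expected payoff against Left: (-6)p + (-1)(1−p) = −5p − 1; against Right: 0p + (-8)(1−p) = 8p − 8.
Setting these equal: −5p − 1 = 8p − 8 ⇒ −13p = -7 ⇒ p = 7/13, and the value is (-5)·(7/13) − 1 = -48/13.
For the defender: with q = P(Left), equating Land's and Sea's payoffs gives −6q = 7q − 8 ⇒ q = 8/13.

6/13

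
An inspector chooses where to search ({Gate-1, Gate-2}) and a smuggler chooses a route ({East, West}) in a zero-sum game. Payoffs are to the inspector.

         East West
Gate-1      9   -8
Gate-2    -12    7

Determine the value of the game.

-11/12

Row minima: Gate-1 → -8, Gate-2 → -12; maximin = -8.
Column maxima: East → 9, West → 7; minimax = 7.
-8 ≠ 7, so there is no saddle point; optimal play is mixed.
Let the inspector play Gate-1 with probability p. Expected payoff against East: 9p + (-12)(1−p) = 21p − 12; against West: (-8)p + 7(1−p) = −15p + 7.
Setting these equal: 21p − 12 = −15p + 7 ⇒ 36p = 19 ⇒ p = 19/36, and the value is (21)·(19/36) − 12 = -11/12.
For the smuggler: with q = P(East), equating Gate-1's and Gate-2's payoffs gives 17q − 8 = −19q + 7 ⇒ q = 5/12.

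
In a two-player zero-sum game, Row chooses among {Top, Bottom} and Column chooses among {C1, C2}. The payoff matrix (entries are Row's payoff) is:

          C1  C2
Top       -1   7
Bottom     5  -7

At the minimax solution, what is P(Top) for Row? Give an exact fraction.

3/5

Row minima: Top → -1, Bottom → -7; maximin = -1.
Column maxima: C1 → 5, C2 → 7; minimax = 5.
-1 ≠ 5, so there is no saddle point; optimal play is mixed.
Let Row play Top with probability p. Expected payoff against C1: (-1)p + 5(1−p) = −6p + 5; against C2: 7p + (-7)(1−p) = 14p − 7.
Setting these equal: −6p + 5 = 14p − 7 ⇒ −20p = -12 ⇒ p = 3/5, and the value is (-6)·(3/5) + 5 = 7/5.
For Column: with q = P(C1), equating Top's and Bottom's payoffs gives −8q + 7 = 12q − 7 ⇒ q = 7/10.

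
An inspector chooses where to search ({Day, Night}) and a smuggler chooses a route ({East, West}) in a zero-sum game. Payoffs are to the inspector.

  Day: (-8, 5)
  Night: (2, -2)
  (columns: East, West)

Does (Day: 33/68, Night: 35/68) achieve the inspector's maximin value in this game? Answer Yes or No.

No

Against East this mix gives (33/68)·(-8) + (35/68)·2 = -97/34.
Against West this mix gives (33/68)·5 + (35/68)·(-2) = 95/68.
The smuggler will play East, holding the inspector to -97/34. Shifting weight toward the row that does better against East would raise this floor (the equalizing mix achieves -6/17 against both East and West), so the proposed strategy is not optimal.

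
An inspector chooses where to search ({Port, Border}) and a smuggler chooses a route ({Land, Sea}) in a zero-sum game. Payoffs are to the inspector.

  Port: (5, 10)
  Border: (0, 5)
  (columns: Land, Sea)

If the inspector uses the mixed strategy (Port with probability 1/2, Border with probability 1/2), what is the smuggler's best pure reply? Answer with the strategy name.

Land

If the smuggler plays Land, the inspector's expected payoff is (1/2)·5 + (1/2)·0 = 5/2.
If the smuggler plays Sea, the inspector's expected payoff is (1/2)·10 + (1/2)·5 = 15/2.
The smuggler minimizes the inspector's payoff; the smallest is 5/2, so the best response is Land.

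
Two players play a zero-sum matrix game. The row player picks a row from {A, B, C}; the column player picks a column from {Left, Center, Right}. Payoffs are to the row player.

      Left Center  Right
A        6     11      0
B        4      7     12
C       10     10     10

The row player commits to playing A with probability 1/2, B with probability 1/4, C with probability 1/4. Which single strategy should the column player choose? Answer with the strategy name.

Right

If the column player plays Left, the row player's expected payoff is (1/2)·6 + (1/4)·4 + (1/4)·10 = 13/2.
If the column player plays Center, the row player's expected payoff is (1/2)·11 + (1/4)·7 + (1/4)·10 = 39/4.
If the column player plays Right, the row player's expected payoff is (1/2)·0 + (1/4)·12 + (1/4)·10 = 11/2.
The column player minimizes the row player's payoff; the smallest is 11/2, so the best response is Right.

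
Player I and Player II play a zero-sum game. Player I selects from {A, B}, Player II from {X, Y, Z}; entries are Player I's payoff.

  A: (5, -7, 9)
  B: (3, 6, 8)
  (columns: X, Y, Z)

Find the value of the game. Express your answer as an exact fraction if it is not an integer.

Row minima: A → -7, B → 3; maximin = 3.
Column maxima: X → 5, Y → 6, Z → 9; minimax = 5.
3 ≠ 5, so there is no saddle point; optimal play is mixed.
Z is strictly dominated by X (it gives Player I strictly more in every row), so Player II never plays it.
On the remaining 2×2 (A, B vs X, Y):
Let Player I play A with probability p. Expected payoff against X: 5p + 3(1−p) = 2p + 3; against Y: (-7)p + 6(1−p) = −13p + 6.
Setting these equal: 2p + 3 = −13p + 6 ⇒ 15p = 3 ⇒ p = 1/5, and the value is (2)·(1/5) + 3 = 17/5.
For Player II: with q = P(X), equating A's and B's payoffs gives 12q − 7 = −3q + 6 ⇒ q = 13/15.

17/5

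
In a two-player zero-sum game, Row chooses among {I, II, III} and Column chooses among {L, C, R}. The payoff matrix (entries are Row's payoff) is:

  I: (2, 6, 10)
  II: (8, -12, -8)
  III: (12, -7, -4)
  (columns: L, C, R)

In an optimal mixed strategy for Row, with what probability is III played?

4/23

Row minima: I → 2, II → -12, III → -7; maximin = 2.
Column maxima: L → 12, C → 6, R → 10; minimax = 6.
2 ≠ 6, so there is no saddle point; optimal play is mixed.
II is strictly dominated by III, so Row never plays it.
R is strictly dominated by C (it gives Row strictly more in every row), so Column never plays it.
On the remaining 2×2 (I, III vs L, C):
Let Row play I with probability p. Expected payoff against L: 2p + 12(1−p) = −10p + 12; against C: 6p + (-7)(1−p) = 13p − 7.
Setting these equal: −10p + 12 = 13p − 7 ⇒ −23p = -19 ⇒ p = 19/23, and the value is (-10)·(19/23) + 12 = 86/23.
For Column: with q = P(L), equating I's and III's payoffs gives −4q + 6 = 19q − 7 ⇒ q = 13/23.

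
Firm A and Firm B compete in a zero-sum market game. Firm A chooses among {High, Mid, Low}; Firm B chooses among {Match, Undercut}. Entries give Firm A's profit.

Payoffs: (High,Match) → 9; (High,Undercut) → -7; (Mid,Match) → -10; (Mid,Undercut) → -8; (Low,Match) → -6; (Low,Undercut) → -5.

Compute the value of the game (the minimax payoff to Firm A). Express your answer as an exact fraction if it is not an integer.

Row minima: High → -7, Mid → -10, Low → -6; maximin = -6.
Column maxima: Match → 9, Undercut → -5; minimax = -5.
-6 ≠ -5, so there is no saddle point; optimal play is mixed.
Mid is strictly dominated by High, so Firm A never plays it.
On the remaining 2×2 (High, Low vs Match, Undercut):
Let Firm A play High with probability p. Expected payoff against Match: 9p + (-6)(1−p) = 15p − 6; against Undercut: (-7)p + (-5)(1−p) = −2p − 5.
Setting these equal: 15p − 6 = −2p − 5 ⇒ 17p = 1 ⇒ p = 1/17, and the value is (15)·(1/17) − 6 = -87/17.
For Firm B: with q = P(Match), equating High's and Low's payoffs gives 16q − 7 = −q − 5 ⇒ q = 2/17.

-87/17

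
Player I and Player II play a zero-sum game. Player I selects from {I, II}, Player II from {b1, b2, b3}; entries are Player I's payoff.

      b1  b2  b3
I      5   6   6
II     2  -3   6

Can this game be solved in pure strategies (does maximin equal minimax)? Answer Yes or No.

Yes

Row minima: I → 5, II → -3; maximin = 5.
Column maxima: b1 → 5, b2 → 6, b3 → 6; minimax = 5.
maximin = minimax = 5, so a saddle point exists.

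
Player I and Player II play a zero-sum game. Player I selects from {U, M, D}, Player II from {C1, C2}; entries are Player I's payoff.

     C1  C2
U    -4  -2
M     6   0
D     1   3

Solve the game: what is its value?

9/4

Row minima: U → -4, M → 0, D → 1; maximin = 1.
Column maxima: C1 → 6, C2 → 3; minimax = 3.
1 ≠ 3, so there is no saddle point; optimal play is mixed.
U is strictly dominated by M, so Player I never plays it.
On the remaining 2×2 (M, D vs C1, C2):
Let Player I play M with probability p. Expected payoff against C1: 6p + 1(1−p) = 5p + 1; against C2: 0p + 3(1−p) = −3p + 3.
Setting these equal: 5p + 1 = −3p + 3 ⇒ 8p = 2 ⇒ p = 1/4, and the value is (5)·(1/4) + 1 = 9/4.
For Player II: with q = P(C1), equating M's and D's payoffs gives 6q = −2q + 3 ⇒ q = 3/8.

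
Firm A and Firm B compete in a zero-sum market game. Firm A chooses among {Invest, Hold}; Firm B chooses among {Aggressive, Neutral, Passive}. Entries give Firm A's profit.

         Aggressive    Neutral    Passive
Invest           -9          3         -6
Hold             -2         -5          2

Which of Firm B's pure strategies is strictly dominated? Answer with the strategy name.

Passive

Aggressive holds Firm A's payoff strictly below Passive in every row: -9 < -6, -2 < 2.
So Passive is strictly dominated for Firm B.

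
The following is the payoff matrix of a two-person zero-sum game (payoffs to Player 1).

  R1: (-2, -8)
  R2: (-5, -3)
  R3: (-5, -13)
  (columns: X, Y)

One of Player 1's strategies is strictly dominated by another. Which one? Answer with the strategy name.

R3

R1 gives a strictly higher payoff than R3 against every column: -2 > -5, -8 > -13.
So R3 is strictly dominated and Player 1 never plays it.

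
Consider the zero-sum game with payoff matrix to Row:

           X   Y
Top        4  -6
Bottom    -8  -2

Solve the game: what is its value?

-7/2

Row minima: Top → -6, Bottom → -8; maximin = -6.
Column maxima: X → 4, Y → -2; minimax = -2.
-6 ≠ -2, so there is no saddle point; optimal play is mixed.
Let Row play Top with probability p. Expected payoff against X: 4p + (-8)(1−p) = 12p − 8; against Y: (-6)p + (-2)(1−p) = −4p − 2.
Setting these equal: 12p − 8 = −4p − 2 ⇒ 16p = 6 ⇒ p = 3/8, and the value is (12)·(3/8) − 8 = -7/2.
For Column: with q = P(X), equating Top's and Bottom's payoffs gives 10q − 6 = −6q − 2 ⇒ q = 1/4.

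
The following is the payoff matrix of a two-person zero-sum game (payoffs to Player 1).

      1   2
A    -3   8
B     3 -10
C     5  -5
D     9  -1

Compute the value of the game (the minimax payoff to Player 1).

23/7

Row minima: A → -3, B → -10, C → -5, D → -1; maximin = -1.
Column maxima: 1 → 9, 2 → 8; minimax = 8.
-1 ≠ 8, so there is no saddle point; optimal play is mixed.
B is strictly dominated by C, so Player 1 never plays it.
C is strictly dominated by D, so Player 1 never plays it.
On the remaining 2×2 (A, D vs 1, 2):
Let Player 1 play A with probability p. Expected payoff against 1: (-3)p + 9(1−p) = −12p + 9; against 2: 8p + (-1)(1−p) = 9p − 1.
Setting these equal: −12p + 9 = 9p − 1 ⇒ −21p = -10 ⇒ p = 10/21, and the value is (-12)·(10/21) + 9 = 23/7.
For Player 2: with q = P(1), equating A's and D's payoffs gives −11q + 8 = 10q − 1 ⇒ q = 3/7.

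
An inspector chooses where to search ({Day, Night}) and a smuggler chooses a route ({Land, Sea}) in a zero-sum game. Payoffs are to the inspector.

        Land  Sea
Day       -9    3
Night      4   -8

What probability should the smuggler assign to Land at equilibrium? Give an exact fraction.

Row minima: Day → -9, Night → -8; maximin = -8.
Column maxima: Land → 4, Sea → 3; minimax = 3.
-8 ≠ 3, so there is no saddle point; optimal play is mixed.
Let the inspector play Day with probability p. Expected payoff against Land: (-9)p + 4(1−p) = −13p + 4; against Sea: 3p + (-8)(1−p) = 11p − 8.
Setting these equal: −13p + 4 = 11p − 8 ⇒ −24p = -12 ⇒ p = 1/2, and the value is (-13)·(1/2) + 4 = -5/2.
For the smuggler: with q = P(Land), equating Day's and Night's payoffs gives −12q + 3 = 12q − 8 ⇒ q = 11/24.

11/24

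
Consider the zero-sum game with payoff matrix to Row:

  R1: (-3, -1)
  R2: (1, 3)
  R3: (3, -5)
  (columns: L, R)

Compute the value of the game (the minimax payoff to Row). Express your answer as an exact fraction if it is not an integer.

Row minima: R1 → -3, R2 → 1, R3 → -5; maximin = 1.
Column maxima: L → 3, R → 3; minimax = 3.
1 ≠ 3, so there is no saddle point; optimal play is mixed.
R1 is strictly dominated by R2, so Row never plays it.
On the remaining 2×2 (R2, R3 vs L, R):
Let Row play R2 with probability p. Expected payoff against L: 1p + 3(1−p) = −2p + 3; against R: 3p + (-5)(1−p) = 8p − 5.
Setting these equal: −2p + 3 = 8p − 5 ⇒ −10p = -8 ⇒ p = 4/5, and the value is (-2)·(4/5) + 3 = 7/5.
For Column: with q = P(L), equating R2's and R3's payoffs gives −2q + 3 = 8q − 5 ⇒ q = 4/5.

7/5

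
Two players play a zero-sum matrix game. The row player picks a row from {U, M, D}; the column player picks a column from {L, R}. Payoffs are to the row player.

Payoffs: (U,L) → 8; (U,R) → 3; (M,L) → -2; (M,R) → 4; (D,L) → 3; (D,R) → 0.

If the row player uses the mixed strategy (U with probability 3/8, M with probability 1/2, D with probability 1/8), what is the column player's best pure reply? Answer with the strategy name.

If the column player plays L, the row player's expected payoff is (3/8)·8 + (1/2)·(-2) + (1/8)·3 = 19/8.
If the column player plays R, the row player's expected payoff is (3/8)·3 + (1/2)·4 + (1/8)·0 = 25/8.
The column player minimizes the row player's payoff; the smallest is 19/8, so the best response is L.

L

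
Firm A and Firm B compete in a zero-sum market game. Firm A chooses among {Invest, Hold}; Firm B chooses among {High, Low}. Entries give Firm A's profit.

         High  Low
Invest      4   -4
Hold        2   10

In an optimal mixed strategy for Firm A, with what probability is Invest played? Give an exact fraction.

Row minima: Invest → -4, Hold → 2; maximin = 2.
Column maxima: High → 4, Low → 10; minimax = 4.
2 ≠ 4, so there is no saddle point; optimal play is mixed.
Let Firm A play Invest with probability p. Expected payoff against High: 4p + 2(1−p) = 2p + 2; against Low: (-4)p + 10(1−p) = −14p + 10.
Setting these equal: 2p + 2 = −14p + 10 ⇒ 16p = 8 ⇒ p = 1/2, and the value is (2)·(1/2) + 2 = 3.
For Firm B: with q = P(High), equating Invest's and Hold's payoffs gives 8q − 4 = −8q + 10 ⇒ q = 7/8.

1/2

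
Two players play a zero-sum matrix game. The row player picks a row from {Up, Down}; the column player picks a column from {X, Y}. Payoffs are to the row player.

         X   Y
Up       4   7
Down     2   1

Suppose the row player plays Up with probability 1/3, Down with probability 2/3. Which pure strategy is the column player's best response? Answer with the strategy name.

If the column player plays X, the row player's expected payoff is (1/3)·4 + (2/3)·2 = 8/3.
If the column player plays Y, the row player's expected payoff is (1/3)·7 + (2/3)·1 = 3.
The column player minimizes the row player's payoff; the smallest is 8/3, so the best response is X.

X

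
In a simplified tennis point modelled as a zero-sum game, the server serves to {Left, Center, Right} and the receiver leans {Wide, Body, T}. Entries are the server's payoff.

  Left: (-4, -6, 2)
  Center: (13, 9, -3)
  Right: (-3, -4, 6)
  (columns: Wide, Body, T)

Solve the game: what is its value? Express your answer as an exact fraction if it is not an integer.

Row minima: Left → -6, Center → -3, Right → -4; maximin = -3.
Column maxima: Wide → 13, Body → 9, T → 6; minimax = 6.
-3 ≠ 6, so there is no saddle point; optimal play is mixed.
Left is strictly dominated by Right, so the server never plays it.
Wide is strictly dominated by Body (it gives the server strictly more in every row), so the receiver never plays it.
On the remaining 2×2 (Center, Right vs Body, T):
Let the server play Center with probability p. Expected payoff against Body: 9p + (-4)(1−p) = 13p − 4; against T: (-3)p + 6(1−p) = −9p + 6.
Setting these equal: 13p − 4 = −9p + 6 ⇒ 22p = 10 ⇒ p = 5/11, and the value is (13)·(5/11) − 4 = 21/11.
For the receiver: with q = P(Body), equating Center's and Right's payoffs gives 12q − 3 = −10q + 6 ⇒ q = 9/22.

21/11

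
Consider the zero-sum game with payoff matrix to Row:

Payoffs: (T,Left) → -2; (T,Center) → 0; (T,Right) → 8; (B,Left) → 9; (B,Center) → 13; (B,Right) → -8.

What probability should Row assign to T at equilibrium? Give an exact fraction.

17/27

Row minima: T → -2, B → -8; maximin = -2.
Column maxima: Left → 9, Center → 13, Right → 8; minimax = 8.
-2 ≠ 8, so there is no saddle point; optimal play is mixed.
Center is strictly dominated by Left (it gives Row strictly more in every row), so Column never plays it.
On the remaining 2×2 (T, B vs Left, Right):
Let Row play T with probability p. Expected payoff against Left: (-2)p + 9(1−p) = −11p + 9; against Right: 8p + (-8)(1−p) = 16p − 8.
Setting these equal: −11p + 9 = 16p − 8 ⇒ −27p = -17 ⇒ p = 17/27, and the value is (-11)·(17/27) + 9 = 56/27.
For Column: with q = P(Left), equating T's and B's payoffs gives −10q + 8 = 17q − 8 ⇒ q = 16/27.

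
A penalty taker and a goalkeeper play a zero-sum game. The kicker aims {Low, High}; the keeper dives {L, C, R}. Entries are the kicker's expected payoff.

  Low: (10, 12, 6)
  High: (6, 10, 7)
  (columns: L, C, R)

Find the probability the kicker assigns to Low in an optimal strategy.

1/5

Row minima: Low → 6, High → 6; maximin = 6.
Column maxima: L → 10, C → 12, R → 7; minimax = 7.
6 ≠ 7, so there is no saddle point; optimal play is mixed.
C is strictly dominated by L (it gives the kicker strictly more in every row), so the keeper never plays it.
On the remaining 2×2 (Low, High vs L, R):
Let the kicker play Low with probability p. Expected payoff against L: 10p + 6(1−p) = 4p + 6; against R: 6p + 7(1−p) = −p + 7.
Setting these equal: 4p + 6 = −p + 7 ⇒ 5p = 1 ⇒ p = 1/5, and the value is (4)·(1/5) + 6 = 34/5.
For the keeper: with q = P(L), equating Low's and High's payoffs gives 4q + 6 = −q + 7 ⇒ q = 1/5.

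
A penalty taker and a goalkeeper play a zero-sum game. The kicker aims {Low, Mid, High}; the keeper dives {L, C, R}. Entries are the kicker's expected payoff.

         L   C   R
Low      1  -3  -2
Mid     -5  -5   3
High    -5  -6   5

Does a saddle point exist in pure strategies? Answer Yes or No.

Yes

Row minima: Low → -3, Mid → -5, High → -6; maximin = -3.
Column maxima: L → 1, C → -3, R → 5; minimax = -3.
maximin = minimax = -3, so a saddle point exists.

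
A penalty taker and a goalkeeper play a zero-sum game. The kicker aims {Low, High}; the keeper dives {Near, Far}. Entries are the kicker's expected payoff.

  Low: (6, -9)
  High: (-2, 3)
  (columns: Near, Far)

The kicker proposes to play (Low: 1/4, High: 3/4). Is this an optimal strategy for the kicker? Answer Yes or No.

Yes

Against Near this mix gives (1/4)·6 + (3/4)·(-2) = 0.
Against Far this mix gives (1/4)·(-9) + (3/4)·3 = 0.
All of the keeper's active replies (Near, Far) yield 0, and no column does worse for the kicker. The mix makes the keeper indifferent and guarantees 0, so it is optimal.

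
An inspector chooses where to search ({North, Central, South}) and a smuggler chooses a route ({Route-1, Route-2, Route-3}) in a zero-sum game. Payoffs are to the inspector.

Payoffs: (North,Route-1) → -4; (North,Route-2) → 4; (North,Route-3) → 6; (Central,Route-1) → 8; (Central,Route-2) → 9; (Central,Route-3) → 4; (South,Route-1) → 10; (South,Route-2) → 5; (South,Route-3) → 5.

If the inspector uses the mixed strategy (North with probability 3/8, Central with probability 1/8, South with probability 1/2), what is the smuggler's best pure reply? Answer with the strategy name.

If the smuggler plays Route-1, the inspector's expected payoff is (3/8)·(-4) + (1/8)·8 + (1/2)·10 = 9/2.
If the smuggler plays Route-2, the inspector's expected payoff is (3/8)·4 + (1/8)·9 + (1/2)·5 = 41/8.
If the smuggler plays Route-3, the inspector's expected payoff is (3/8)·6 + (1/8)·4 + (1/2)·5 = 21/4.
The smuggler minimizes the inspector's payoff; the smallest is 9/2, so the best response is Route-1.

Route-1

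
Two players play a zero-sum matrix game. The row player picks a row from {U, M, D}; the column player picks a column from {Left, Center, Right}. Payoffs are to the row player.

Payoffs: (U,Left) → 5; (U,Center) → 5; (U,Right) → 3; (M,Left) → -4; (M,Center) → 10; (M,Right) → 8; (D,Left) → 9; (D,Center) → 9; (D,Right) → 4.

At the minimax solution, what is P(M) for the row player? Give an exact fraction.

Row minima: U → 3, M → -4, D → 4; maximin = 4.
Column maxima: Left → 9, Center → 10, Right → 8; minimax = 8.
4 ≠ 8, so there is no saddle point; optimal play is mixed.
U is strictly dominated by D, so the row player never plays it.
Center is strictly dominated by Right (it gives the row player strictly more in every row), so the column player never plays it.
On the remaining 2×2 (M, D vs Left, Right):
Let the row player play M with probability p. Expected payoff against Left: (-4)p + 9(1−p) = −13p + 9; against Right: 8p + 4(1−p) = 4p + 4.
Setting these equal: −13p + 9 = 4p + 4 ⇒ −17p = -5 ⇒ p = 5/17, and the value is (-13)·(5/17) + 9 = 88/17.
For the column player: with q = P(Left), equating M's and D's payoffs gives −12q + 8 = 5q + 4 ⇒ q = 4/17.

5/17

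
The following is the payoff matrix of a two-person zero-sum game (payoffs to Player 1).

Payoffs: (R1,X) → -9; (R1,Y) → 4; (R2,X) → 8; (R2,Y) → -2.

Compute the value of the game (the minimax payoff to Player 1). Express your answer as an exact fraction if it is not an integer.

Row minima: R1 → -9, R2 → -2; maximin = -2.
Column maxima: X → 8, Y → 4; minimax = 4.
-2 ≠ 4, so there is no saddle point; optimal play is mixed.
Let Player 1 play R1 with probability p. Expected payoff against X: (-9)p + 8(1−p) = −17p + 8; against Y: 4p + (-2)(1−p) = 6p − 2.
Setting these equal: −17p + 8 = 6p − 2 ⇒ −23p = -10 ⇒ p = 10/23, and the value is (-17)·(10/23) + 8 = 14/23.
For Player 2: with q = P(X), equating R1's and R2's payoffs gives −13q + 4 = 10q − 2 ⇒ q = 6/23.

14/23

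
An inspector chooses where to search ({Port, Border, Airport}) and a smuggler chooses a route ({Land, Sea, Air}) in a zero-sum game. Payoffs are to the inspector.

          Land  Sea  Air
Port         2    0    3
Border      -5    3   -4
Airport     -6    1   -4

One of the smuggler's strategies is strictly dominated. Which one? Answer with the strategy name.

Land holds the inspector's payoff strictly below Air in every row: 2 < 3, -5 < -4, -6 < -4.
So Air is strictly dominated for the smuggler.

Air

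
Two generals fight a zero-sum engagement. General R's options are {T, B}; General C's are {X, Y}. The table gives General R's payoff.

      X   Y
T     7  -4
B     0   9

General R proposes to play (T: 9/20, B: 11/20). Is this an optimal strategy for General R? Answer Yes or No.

Against X this mix gives (9/20)·7 + (11/20)·0 = 63/20.
Against Y this mix gives (9/20)·(-4) + (11/20)·9 = 63/20.
All of General C's active replies (X, Y) yield 63/20, and no column does worse for General R. The mix makes General C indifferent and guarantees 63/20, so it is optimal.

Yes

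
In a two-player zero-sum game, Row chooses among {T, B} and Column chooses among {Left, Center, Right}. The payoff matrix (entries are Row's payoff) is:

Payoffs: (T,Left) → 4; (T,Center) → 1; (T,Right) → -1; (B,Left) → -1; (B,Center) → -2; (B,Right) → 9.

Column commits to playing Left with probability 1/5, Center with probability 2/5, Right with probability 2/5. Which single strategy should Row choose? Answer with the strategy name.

Expected payoff of T: (1/5)·4 + (2/5)·1 + (2/5)·(-1) = 4/5.
Expected payoff of B: (1/5)·(-1) + (2/5)·(-2) + (2/5)·9 = 13/5.
The largest is 13/5, so Row's best response is B.

B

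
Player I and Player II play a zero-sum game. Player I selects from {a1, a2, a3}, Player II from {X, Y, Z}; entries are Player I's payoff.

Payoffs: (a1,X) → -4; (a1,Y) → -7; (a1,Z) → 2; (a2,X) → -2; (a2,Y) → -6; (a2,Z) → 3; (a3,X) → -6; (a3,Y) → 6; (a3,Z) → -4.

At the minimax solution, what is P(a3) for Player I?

1/4

Row minima: a1 → -7, a2 → -6, a3 → -6; maximin = -6.
Column maxima: X → -2, Y → 6, Z → 3; minimax = -2.
-6 ≠ -2, so there is no saddle point; optimal play is mixed.
a1 is strictly dominated by a2, so Player I never plays it.
Z is strictly dominated by X (it gives Player I strictly more in every row), so Player II never plays it.
On the remaining 2×2 (a2, a3 vs X, Y):
Let Player I play a2 with probability p. Expected payoff against X: (-2)p + (-6)(1−p) = 4p − 6; against Y: (-6)p + 6(1−p) = −12p + 6.
Setting these equal: 4p − 6 = −12p + 6 ⇒ 16p = 12 ⇒ p = 3/4, and the value is (4)·(3/4) − 6 = -3.
For Player II: with q = P(X), equating a2's and a3's payoffs gives 4q − 6 = −12q + 6 ⇒ q = 3/4.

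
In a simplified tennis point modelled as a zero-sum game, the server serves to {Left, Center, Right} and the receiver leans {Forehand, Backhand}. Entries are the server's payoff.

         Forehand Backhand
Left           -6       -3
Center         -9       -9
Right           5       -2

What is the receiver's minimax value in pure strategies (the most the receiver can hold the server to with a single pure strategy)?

Column maxima: Forehand → 5, Backhand → -2.
The smallest of these is -2.

-2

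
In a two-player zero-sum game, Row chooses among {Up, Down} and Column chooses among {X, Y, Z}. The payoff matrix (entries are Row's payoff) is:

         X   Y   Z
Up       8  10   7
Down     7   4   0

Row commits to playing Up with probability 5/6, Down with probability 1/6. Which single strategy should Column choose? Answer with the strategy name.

Z

If Column plays X, Row's expected payoff is (5/6)·8 + (1/6)·7 = 47/6.
If Column plays Y, Row's expected payoff is (5/6)·10 + (1/6)·4 = 9.
If Column plays Z, Row's expected payoff is (5/6)·7 + (1/6)·0 = 35/6.
Column minimizes Row's payoff; the smallest is 35/6, so the best response is Z.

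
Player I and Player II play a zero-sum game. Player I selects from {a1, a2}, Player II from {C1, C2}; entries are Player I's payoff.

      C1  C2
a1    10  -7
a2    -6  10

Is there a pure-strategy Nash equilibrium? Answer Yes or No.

Row minima: a1 → -7, a2 → -6; maximin = -6.
Column maxima: C1 → 10, C2 → 10; minimax = 10.
-6 ≠ 10, so no pure-strategy equilibrium exists.

No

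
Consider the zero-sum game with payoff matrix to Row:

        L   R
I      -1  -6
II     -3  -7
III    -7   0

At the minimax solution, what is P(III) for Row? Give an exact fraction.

5/12

Row minima: I → -6, II → -7, III → -7; maximin = -6.
Column maxima: L → -1, R → 0; minimax = -1.
-6 ≠ -1, so there is no saddle point; optimal play is mixed.
II is strictly dominated by I, so Row never plays it.
On the remaining 2×2 (I, III vs L, R):
Let Row play I with probability p. Expected payoff against L: (-1)p + (-7)(1−p) = 6p − 7; against R: (-6)p + 0(1−p) = −6p.
Setting these equal: 6p − 7 = −6p ⇒ 12p = 7 ⇒ p = 7/12, and the value is (6)·(7/12) − 7 = -7/2.
For Column: with q = P(L), equating I's and III's payoffs gives 5q − 6 = −7q ⇒ q = 1/2.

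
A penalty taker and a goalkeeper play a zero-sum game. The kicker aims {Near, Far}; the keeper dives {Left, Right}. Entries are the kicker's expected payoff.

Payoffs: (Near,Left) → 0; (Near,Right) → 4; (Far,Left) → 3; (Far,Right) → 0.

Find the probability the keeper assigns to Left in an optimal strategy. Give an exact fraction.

Row minima: Near → 0, Far → 0; maximin = 0.
Column maxima: Left → 3, Right → 4; minimax = 3.
0 ≠ 3, so there is no saddle point; optimal play is mixed.
Let the kicker play Near with probability p. Expected payoff against Left: 0p + 3(1−p) = −3p + 3; against Right: 4p + 0(1−p) = 4p.
Setting these equal: −3p + 3 = 4p ⇒ −7p = -3 ⇒ p = 3/7, and the value is (-3)·(3/7) + 3 = 12/7.
For the keeper: with q = P(Left), equating Near's and Far's payoffs gives −4q + 4 = 3q ⇒ q = 4/7.

4/7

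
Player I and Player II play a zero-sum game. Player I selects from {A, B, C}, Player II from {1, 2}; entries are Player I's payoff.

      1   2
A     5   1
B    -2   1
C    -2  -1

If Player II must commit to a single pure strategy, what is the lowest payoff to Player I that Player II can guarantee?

Column maxima: 1 → 5, 2 → 1.
The smallest of these is 1.

1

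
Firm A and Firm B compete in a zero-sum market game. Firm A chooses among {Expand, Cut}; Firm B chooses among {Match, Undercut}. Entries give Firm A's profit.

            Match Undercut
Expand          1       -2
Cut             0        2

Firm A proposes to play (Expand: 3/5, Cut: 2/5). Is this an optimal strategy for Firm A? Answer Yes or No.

No

Against Match this mix gives (3/5)·1 + (2/5)·0 = 3/5.
Against Undercut this mix gives (3/5)·(-2) + (2/5)·2 = -2/5.
Firm B will play Undercut, holding Firm A to -2/5. Shifting weight toward the row that does better against Undercut would raise this floor (the equalizing mix achieves 2/5 against both Undercut and Match), so the proposed strategy is not optimal.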